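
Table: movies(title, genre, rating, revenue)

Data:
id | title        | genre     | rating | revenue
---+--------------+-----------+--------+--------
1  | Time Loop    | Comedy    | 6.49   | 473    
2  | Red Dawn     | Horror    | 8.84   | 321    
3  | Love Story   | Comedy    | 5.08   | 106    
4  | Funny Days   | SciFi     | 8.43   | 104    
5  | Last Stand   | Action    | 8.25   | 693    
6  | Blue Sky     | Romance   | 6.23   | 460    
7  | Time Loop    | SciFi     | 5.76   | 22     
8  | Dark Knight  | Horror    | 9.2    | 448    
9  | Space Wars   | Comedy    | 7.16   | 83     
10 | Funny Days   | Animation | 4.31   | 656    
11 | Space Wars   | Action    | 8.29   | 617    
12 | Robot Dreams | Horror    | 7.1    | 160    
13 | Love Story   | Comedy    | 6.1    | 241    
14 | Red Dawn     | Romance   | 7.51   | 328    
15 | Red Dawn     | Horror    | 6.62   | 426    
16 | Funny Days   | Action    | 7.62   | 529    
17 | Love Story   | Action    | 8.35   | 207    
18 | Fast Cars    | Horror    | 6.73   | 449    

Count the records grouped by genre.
SELECT genre, COUNT(*) as count
FROM movies
GROUP BY genre

Result:
  Action: 4
  Animation: 1
  Comedy: 4
  Horror: 5
  Romance: 2
  SciFi: 2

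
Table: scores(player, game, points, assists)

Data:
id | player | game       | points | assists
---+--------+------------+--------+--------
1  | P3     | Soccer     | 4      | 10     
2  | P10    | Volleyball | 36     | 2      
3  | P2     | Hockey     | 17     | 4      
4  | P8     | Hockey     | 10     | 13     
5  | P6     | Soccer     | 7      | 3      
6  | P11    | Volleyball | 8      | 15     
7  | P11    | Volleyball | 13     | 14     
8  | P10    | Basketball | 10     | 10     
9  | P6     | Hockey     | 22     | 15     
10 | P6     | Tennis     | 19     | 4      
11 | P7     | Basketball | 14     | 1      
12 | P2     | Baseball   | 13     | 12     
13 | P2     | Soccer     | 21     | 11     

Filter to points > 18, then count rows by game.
SELECT game, COUNT(*)
FROM scores
WHERE points > 18
GROUP BY game

Note: WHERE filters rows before grouping.

Result:
  Hockey: 1
  Soccer: 1
  Tennis: 1
  Volleyball: 1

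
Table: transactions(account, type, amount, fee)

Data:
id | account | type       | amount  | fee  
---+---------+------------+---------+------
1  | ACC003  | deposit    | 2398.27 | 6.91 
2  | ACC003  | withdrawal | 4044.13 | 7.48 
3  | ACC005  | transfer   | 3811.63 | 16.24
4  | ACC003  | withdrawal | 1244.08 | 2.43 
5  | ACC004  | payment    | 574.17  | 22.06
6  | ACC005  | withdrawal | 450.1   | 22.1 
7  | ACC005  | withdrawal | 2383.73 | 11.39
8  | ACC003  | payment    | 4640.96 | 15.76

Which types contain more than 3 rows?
SELECT type, COUNT(*) as cnt
FROM transactions
GROUP BY type
HAVING COUNT(*) > 3

Result:
  withdrawal: 4

Note: HAVING filters groups after aggregation, WHERE filters rows before.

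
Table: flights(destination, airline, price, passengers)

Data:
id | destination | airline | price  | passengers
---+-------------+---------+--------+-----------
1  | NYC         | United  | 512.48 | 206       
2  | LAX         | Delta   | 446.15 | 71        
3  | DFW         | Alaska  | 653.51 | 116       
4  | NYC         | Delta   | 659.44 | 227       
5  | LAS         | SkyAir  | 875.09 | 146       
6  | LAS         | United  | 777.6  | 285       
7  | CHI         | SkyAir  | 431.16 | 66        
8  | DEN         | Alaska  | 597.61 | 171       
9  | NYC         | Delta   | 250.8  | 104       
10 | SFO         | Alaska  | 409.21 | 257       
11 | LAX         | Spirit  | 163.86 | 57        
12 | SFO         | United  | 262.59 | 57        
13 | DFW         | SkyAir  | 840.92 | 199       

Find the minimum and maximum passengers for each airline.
SELECT airline, MIN(passengers), MAX(passengers)
FROM flights
GROUP BY airline

Result:
  Alaska: min=116, max=257
  Delta: min=71, max=227
  SkyAir: min=66, max=199
  Spirit: min=57, max=57
  United: min=57, max=285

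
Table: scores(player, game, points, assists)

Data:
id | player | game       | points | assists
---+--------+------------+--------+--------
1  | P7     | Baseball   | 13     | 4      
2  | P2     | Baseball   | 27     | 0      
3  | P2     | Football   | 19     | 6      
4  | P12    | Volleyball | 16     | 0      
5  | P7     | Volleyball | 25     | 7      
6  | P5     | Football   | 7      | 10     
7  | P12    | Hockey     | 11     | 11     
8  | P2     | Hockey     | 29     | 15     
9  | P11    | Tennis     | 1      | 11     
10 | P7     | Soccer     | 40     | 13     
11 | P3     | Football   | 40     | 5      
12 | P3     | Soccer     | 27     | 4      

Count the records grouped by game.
SELECT game, COUNT(*) as count
FROM scores
GROUP BY game

Result:
  Baseball: 2
  Football: 3
  Hockey: 2
  Soccer: 2
  Tennis: 1
  Volleyball: 2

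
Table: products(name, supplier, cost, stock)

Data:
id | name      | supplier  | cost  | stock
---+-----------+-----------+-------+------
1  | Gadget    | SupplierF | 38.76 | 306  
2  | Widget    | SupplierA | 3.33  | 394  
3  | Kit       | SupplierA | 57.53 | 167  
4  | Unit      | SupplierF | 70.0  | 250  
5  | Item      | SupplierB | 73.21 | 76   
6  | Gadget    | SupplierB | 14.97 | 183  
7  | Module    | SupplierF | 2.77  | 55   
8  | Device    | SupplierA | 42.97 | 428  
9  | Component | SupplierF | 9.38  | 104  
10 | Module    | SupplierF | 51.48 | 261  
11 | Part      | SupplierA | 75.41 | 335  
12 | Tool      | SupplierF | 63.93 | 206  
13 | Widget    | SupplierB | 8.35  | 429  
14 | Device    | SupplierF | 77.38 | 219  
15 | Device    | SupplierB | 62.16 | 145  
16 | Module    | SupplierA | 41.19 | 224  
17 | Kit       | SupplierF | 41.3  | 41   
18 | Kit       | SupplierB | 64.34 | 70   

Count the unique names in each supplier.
SELECT supplier, COUNT(DISTINCT name)
FROM products
GROUP BY supplier

Result:
  SupplierA: 5 distinct
  SupplierB: 5 distinct
  SupplierF: 7 distinct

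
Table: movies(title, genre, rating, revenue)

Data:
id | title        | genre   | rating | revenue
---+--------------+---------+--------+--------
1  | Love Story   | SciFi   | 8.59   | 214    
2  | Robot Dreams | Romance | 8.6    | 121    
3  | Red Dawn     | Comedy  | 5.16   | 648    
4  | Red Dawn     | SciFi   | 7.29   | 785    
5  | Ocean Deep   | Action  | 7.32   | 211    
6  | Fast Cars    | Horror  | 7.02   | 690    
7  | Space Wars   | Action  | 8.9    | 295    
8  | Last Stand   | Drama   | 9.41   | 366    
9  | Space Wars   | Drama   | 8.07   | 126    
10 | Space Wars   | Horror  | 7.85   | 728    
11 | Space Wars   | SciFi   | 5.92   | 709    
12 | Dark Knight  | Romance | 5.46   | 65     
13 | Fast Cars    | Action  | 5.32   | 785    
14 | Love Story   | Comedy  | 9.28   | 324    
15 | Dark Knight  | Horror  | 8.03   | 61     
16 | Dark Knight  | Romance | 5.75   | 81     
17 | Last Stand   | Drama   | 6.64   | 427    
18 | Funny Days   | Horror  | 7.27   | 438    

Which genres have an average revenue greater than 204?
SELECT genre, AVG(revenue)
FROM movies
GROUP BY genre
HAVING AVG(revenue) > 204

Result:
  Action: avg=430.33
  Comedy: avg=486.00
  Drama: avg=306.33
  Horror: avg=479.25
  SciFi: avg=569.33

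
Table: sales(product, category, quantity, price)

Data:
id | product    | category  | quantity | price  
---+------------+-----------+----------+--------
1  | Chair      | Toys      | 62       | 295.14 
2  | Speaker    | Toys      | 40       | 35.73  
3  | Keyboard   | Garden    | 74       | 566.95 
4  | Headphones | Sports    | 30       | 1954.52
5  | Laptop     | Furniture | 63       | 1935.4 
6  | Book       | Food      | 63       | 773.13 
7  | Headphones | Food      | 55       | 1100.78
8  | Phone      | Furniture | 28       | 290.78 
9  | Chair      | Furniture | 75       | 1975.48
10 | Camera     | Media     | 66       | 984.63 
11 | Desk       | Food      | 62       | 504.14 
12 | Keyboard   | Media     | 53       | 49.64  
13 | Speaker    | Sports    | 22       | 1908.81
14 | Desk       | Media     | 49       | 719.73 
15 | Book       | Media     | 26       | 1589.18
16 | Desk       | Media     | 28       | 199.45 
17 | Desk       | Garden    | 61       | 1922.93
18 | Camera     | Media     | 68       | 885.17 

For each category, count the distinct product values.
SELECT category, COUNT(DISTINCT product)
FROM sales
GROUP BY category

Result:
  Food: 3 distinct
  Furniture: 3 distinct
  Garden: 2 distinct
  Media: 4 distinct
  Sports: 2 distinct
  Toys: 2 distinct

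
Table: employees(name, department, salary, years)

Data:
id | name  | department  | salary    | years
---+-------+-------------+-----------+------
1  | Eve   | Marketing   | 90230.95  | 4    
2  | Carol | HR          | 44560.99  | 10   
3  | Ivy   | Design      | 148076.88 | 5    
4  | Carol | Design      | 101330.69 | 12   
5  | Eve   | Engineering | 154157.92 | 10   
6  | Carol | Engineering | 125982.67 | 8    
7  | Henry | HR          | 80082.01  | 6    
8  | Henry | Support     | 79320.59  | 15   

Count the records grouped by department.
SELECT department, COUNT(*) as count
FROM employees
GROUP BY department

Result:
  Design: 2
  Engineering: 2
  HR: 2
  Marketing: 1
  Support: 1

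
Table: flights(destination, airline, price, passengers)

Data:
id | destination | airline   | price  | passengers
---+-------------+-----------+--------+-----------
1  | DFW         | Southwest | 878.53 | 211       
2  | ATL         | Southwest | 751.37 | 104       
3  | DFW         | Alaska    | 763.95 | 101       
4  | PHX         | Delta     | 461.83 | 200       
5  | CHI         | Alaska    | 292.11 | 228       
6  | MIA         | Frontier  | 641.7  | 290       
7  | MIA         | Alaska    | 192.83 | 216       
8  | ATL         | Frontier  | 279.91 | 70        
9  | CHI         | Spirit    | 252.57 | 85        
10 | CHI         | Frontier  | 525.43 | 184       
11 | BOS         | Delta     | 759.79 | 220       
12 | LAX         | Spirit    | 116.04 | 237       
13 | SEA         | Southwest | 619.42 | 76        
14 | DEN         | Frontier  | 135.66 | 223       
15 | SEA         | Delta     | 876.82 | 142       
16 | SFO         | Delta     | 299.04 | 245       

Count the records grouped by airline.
SELECT airline, COUNT(*) as count
FROM flights
GROUP BY airline

Result:
  Alaska: 3
  Delta: 4
  Frontier: 4
  Southwest: 3
  Spirit: 2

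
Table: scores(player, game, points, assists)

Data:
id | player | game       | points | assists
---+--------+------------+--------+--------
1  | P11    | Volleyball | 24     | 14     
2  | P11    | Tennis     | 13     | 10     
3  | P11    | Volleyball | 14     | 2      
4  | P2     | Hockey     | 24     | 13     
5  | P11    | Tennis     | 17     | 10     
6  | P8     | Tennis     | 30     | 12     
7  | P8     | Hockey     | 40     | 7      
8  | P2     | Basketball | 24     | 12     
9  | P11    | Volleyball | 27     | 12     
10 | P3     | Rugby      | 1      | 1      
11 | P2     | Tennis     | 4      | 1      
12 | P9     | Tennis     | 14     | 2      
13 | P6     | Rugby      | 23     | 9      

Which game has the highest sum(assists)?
SELECT game, SUM(assists) as val
FROM scores
GROUP BY game
ORDER BY val DESC
LIMIT 1

Result: Tennis with sum(assists) = 35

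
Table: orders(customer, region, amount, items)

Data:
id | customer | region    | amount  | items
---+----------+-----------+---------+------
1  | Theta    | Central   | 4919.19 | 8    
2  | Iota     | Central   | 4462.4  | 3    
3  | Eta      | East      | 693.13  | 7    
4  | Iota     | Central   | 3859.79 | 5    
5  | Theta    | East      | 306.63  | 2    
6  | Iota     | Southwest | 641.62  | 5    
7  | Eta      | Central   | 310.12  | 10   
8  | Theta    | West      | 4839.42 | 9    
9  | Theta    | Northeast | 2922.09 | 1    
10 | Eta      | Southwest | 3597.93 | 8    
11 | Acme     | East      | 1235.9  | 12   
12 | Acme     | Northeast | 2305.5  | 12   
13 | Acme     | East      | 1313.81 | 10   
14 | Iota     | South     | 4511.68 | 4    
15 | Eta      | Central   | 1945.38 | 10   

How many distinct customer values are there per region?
SELECT region, COUNT(DISTINCT customer)
FROM orders
GROUP BY region

Result:
  Central: 3 distinct
  East: 3 distinct
  Northeast: 2 distinct
  South: 1 distinct
  Southwest: 2 distinct
  West: 1 distinct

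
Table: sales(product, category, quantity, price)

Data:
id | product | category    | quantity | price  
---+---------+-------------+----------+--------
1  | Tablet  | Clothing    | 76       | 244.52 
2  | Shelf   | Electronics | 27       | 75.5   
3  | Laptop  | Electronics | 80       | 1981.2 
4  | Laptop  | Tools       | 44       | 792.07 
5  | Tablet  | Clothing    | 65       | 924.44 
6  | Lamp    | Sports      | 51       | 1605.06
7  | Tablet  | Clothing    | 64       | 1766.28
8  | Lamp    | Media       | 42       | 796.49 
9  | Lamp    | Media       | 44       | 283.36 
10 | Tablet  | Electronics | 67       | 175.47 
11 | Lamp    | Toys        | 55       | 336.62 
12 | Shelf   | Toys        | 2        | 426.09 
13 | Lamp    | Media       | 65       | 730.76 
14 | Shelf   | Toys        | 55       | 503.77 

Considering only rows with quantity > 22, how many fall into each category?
SELECT category, COUNT(*)
FROM sales
WHERE quantity > 22
GROUP BY category

Note: WHERE filters rows before grouping.

Result:
  Clothing: 3
  Electronics: 3
  Media: 3
  Sports: 1
  Tools: 1
  Toys: 2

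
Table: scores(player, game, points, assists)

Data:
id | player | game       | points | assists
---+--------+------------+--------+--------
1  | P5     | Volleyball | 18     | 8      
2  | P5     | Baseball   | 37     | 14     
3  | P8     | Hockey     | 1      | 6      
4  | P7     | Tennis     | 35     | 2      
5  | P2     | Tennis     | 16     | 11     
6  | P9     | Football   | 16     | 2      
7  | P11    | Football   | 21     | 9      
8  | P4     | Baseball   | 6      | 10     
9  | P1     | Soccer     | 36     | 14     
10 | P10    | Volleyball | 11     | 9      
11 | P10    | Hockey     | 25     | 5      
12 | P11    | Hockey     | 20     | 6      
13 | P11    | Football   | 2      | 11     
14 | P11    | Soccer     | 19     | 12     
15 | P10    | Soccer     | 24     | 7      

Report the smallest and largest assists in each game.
SELECT game, MIN(assists), MAX(assists)
FROM scores
GROUP BY game

Result:
  Baseball: min=10, max=14
  Football: min=2, max=11
  Hockey: min=5, max=6
  Soccer: min=7, max=14
  Tennis: min=2, max=11
  Volleyball: min=8, max=9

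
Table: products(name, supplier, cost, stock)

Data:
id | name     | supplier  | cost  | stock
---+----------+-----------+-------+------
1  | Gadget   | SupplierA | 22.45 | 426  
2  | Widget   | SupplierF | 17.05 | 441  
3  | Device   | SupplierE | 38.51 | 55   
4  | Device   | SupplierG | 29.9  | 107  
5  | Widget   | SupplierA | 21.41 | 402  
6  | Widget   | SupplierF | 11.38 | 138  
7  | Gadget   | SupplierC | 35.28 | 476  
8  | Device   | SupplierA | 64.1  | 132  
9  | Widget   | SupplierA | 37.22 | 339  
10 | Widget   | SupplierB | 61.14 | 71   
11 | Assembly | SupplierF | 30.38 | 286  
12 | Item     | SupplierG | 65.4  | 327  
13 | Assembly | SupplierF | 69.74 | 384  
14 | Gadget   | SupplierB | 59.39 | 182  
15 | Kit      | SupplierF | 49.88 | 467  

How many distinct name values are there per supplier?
SELECT supplier, COUNT(DISTINCT name)
FROM products
GROUP BY supplier

Result:
  SupplierA: 3 distinct
  SupplierB: 2 distinct
  SupplierC: 1 distinct
  SupplierE: 1 distinct
  SupplierF: 3 distinct
  SupplierG: 2 distinct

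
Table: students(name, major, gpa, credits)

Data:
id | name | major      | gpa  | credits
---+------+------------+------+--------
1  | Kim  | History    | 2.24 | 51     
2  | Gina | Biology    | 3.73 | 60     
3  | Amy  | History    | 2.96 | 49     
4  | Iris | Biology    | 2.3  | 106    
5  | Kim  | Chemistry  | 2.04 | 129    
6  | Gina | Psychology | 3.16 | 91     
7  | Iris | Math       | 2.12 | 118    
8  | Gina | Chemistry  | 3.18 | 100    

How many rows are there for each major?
SELECT major, COUNT(*) as count
FROM students
GROUP BY major

Result:
  Biology: 2
  Chemistry: 2
  History: 2
  Math: 1
  Psychology: 1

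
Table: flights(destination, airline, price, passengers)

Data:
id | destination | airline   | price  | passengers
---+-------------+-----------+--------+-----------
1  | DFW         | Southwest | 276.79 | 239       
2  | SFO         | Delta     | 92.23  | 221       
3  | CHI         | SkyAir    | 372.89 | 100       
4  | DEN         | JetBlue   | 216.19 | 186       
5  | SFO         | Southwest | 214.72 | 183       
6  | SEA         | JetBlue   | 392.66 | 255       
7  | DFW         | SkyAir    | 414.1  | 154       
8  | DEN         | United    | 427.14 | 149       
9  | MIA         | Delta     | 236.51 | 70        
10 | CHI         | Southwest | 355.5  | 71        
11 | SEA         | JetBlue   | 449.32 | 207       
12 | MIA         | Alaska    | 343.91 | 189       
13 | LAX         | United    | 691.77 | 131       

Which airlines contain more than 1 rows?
SELECT airline, COUNT(*) as cnt
FROM flights
GROUP BY airline
HAVING COUNT(*) > 1

Result:
  Delta: 2
  JetBlue: 3
  SkyAir: 2
  Southwest: 3
  United: 2

Note: HAVING filters groups after aggregation, WHERE filters rows before.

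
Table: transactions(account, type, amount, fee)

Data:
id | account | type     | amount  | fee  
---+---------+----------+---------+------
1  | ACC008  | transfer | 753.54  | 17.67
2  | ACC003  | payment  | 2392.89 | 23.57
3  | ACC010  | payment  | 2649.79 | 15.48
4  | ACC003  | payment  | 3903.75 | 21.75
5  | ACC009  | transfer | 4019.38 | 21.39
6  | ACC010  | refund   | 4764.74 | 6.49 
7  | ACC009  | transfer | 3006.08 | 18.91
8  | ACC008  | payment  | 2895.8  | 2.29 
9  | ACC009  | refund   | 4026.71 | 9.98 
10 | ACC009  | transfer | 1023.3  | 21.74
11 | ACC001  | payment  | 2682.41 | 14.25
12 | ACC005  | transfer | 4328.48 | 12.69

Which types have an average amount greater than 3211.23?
SELECT type, AVG(amount)
FROM transactions
GROUP BY type
HAVING AVG(amount) > 3211.23

Result:
  refund: avg=4395.73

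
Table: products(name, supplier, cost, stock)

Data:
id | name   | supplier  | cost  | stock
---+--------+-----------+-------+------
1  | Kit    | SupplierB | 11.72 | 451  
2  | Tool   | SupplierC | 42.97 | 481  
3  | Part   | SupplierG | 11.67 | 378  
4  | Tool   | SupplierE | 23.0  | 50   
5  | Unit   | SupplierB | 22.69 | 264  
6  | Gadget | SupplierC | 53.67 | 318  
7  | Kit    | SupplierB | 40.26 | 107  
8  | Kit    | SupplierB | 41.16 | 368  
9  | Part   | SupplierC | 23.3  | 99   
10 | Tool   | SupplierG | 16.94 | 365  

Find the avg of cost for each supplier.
SELECT supplier, AVG(cost) as result
FROM products
GROUP BY supplier

Result:
  SupplierB: 28.96
  SupplierC: 39.98
  SupplierE: 23.00
  SupplierG: 14.31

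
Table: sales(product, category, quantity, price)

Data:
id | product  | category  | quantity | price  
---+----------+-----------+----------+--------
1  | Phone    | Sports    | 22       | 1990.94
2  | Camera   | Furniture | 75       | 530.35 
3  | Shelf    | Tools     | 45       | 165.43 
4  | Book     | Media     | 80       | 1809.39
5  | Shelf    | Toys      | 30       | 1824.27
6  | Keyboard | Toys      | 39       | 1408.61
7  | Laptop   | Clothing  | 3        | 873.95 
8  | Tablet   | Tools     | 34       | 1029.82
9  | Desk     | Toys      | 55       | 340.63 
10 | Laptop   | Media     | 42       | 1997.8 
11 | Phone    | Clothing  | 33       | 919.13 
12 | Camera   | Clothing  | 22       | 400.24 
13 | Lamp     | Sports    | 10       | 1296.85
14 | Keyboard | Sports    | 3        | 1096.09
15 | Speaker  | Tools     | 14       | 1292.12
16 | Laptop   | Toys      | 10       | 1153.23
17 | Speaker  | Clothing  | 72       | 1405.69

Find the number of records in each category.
SELECT category, COUNT(*) as count
FROM sales
GROUP BY category

Result:
  Clothing: 4
  Furniture: 1
  Media: 2
  Sports: 3
  Tools: 3
  Toys: 4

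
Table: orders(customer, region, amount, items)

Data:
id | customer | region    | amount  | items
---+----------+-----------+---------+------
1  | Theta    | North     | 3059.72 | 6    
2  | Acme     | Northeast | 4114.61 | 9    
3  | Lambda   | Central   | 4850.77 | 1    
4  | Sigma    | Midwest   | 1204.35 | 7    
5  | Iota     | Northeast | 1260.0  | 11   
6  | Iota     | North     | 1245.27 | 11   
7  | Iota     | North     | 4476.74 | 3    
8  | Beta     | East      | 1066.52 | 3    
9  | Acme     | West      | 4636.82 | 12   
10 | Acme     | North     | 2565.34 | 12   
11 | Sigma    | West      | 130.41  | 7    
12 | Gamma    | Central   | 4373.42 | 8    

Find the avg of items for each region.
SELECT region, AVG(items) as result
FROM orders
GROUP BY region

Result:
  Central: 4.50
  East: 3.00
  Midwest: 7.00
  North: 8.00
  Northeast: 10.00
  West: 9.50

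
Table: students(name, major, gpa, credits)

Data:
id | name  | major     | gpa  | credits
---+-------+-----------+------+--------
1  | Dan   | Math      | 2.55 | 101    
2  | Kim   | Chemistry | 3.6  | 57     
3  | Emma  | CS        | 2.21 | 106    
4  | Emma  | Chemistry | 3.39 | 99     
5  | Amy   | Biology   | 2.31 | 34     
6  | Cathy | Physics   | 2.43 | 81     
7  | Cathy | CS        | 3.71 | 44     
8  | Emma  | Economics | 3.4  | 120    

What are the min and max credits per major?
SELECT major, MIN(credits), MAX(credits)
FROM students
GROUP BY major

Result:
  Biology: min=34, max=34
  CS: min=44, max=106
  Chemistry: min=57, max=99
  Economics: min=120, max=120
  Math: min=101, max=101
  Physics: min=81, max=81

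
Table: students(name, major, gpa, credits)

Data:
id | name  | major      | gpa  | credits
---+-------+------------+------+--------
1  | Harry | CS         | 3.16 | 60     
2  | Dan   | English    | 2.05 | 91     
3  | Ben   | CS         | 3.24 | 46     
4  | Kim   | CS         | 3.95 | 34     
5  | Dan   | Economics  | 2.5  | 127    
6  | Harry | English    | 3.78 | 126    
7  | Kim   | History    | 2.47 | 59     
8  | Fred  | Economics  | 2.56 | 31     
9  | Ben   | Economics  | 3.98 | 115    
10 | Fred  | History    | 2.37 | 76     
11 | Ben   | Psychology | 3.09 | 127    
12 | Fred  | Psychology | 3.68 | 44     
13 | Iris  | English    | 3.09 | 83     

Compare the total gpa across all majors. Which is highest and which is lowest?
SELECT major, SUM(gpa)
FROM students
GROUP BY major
ORDER BY SUM(gpa)

All groups:
  History: 4.84
  Psychology: 6.77
  English: 8.92
  Economics: 9.04
  CS: 10.35

Highest: CS (10.35)
Lowest: History (4.84)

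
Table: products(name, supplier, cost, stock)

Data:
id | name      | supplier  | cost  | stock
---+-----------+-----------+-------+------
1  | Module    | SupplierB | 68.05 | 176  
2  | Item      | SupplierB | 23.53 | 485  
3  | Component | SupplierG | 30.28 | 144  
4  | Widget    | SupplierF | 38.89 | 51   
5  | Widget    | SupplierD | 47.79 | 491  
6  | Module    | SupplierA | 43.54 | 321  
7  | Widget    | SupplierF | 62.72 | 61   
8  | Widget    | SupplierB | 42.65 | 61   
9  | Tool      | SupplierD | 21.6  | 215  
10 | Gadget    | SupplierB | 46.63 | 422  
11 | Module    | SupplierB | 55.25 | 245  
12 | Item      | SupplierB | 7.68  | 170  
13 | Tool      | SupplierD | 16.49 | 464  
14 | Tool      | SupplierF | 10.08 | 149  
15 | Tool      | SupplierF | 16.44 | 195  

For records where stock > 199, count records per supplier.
SELECT supplier, COUNT(*)
FROM products
WHERE stock > 199
GROUP BY supplier

Note: WHERE filters rows before grouping.

Result:
  SupplierA: 1
  SupplierB: 3
  SupplierD: 3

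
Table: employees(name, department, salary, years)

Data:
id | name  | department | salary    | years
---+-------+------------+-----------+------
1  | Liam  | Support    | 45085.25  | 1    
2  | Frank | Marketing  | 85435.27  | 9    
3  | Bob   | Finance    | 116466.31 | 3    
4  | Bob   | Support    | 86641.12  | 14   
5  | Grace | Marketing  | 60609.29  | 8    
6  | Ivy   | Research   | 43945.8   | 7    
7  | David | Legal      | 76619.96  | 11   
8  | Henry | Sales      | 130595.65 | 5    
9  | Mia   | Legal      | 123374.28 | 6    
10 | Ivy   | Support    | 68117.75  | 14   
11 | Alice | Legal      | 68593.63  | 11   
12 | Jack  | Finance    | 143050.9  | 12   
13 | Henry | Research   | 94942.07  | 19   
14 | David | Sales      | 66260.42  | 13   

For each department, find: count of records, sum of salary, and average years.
SELECT department,
       COUNT(*) as cnt,
       SUM(salary) as total_salary,
       AVG(years) as avg_years
FROM employees
GROUP BY department

Result:
  Finance: 2 records, 259517.21 total salary, 7.50 avg years
  Legal: 3 records, 268587.87 total salary, 9.33 avg years
  Marketing: 2 records, 146044.56 total salary, 8.50 avg years
  Research: 2 records, 138887.87 total salary, 13.00 avg years
  Sales: 2 records, 196856.07 total salary, 9.00 avg years
  Support: 3 records, 199844.12 total salary, 9.67 avg years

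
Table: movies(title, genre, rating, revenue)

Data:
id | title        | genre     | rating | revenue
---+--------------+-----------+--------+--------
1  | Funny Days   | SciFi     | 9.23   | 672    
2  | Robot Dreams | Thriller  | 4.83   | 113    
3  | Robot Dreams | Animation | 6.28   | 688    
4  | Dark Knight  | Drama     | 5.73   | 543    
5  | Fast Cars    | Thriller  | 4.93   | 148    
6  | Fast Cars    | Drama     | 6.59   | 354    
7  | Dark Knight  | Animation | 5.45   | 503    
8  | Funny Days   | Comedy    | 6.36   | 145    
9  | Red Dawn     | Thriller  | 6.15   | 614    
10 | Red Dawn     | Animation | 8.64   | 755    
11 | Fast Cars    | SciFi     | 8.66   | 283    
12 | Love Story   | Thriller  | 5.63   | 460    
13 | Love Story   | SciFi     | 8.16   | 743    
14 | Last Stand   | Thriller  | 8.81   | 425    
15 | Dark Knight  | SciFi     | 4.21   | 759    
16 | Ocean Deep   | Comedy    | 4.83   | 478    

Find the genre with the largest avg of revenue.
SELECT genre, AVG(revenue) as val
FROM movies
GROUP BY genre
ORDER BY val DESC
LIMIT 1

Result: Animation with avg(revenue) = 648.67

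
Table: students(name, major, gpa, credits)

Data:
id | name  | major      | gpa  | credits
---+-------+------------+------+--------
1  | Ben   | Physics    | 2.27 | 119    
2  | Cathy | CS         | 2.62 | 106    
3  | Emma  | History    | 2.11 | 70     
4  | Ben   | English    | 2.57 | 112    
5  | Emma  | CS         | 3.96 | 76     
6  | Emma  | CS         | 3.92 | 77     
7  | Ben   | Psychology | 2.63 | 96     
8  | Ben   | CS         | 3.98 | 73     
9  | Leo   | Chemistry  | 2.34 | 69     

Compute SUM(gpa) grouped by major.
SELECT major, SUM(gpa) as result
FROM students
GROUP BY major

Result:
  CS: 14.48
  Chemistry: 2.34
  English: 2.57
  History: 2.11
  Physics: 2.27
  Psychology: 2.63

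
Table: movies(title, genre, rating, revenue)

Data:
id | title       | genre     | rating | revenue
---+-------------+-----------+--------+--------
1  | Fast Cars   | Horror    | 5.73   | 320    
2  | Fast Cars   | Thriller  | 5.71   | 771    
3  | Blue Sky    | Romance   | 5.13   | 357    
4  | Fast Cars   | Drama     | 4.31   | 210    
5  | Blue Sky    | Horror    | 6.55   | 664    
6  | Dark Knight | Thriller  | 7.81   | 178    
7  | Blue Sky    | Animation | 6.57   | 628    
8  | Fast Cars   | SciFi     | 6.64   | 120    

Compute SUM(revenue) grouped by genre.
SELECT genre, SUM(revenue) as result
FROM movies
GROUP BY genre

Result:
  Animation: 628
  Drama: 210
  Horror: 984
  Romance: 357
  SciFi: 120
  Thriller: 949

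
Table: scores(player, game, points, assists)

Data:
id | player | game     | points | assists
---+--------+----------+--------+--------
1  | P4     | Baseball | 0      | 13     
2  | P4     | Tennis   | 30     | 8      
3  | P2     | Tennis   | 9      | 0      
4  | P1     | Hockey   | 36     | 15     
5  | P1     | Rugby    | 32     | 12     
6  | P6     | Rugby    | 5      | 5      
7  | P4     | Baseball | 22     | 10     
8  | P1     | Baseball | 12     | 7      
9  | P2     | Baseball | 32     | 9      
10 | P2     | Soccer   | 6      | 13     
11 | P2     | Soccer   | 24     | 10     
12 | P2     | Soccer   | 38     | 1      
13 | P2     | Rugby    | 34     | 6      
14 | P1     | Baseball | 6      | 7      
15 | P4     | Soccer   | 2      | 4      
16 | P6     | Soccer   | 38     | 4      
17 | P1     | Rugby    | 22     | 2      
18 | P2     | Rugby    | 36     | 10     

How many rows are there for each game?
SELECT game, COUNT(*) as count
FROM scores
GROUP BY game

Result:
  Baseball: 5
  Hockey: 1
  Rugby: 5
  Soccer: 5
  Tennis: 2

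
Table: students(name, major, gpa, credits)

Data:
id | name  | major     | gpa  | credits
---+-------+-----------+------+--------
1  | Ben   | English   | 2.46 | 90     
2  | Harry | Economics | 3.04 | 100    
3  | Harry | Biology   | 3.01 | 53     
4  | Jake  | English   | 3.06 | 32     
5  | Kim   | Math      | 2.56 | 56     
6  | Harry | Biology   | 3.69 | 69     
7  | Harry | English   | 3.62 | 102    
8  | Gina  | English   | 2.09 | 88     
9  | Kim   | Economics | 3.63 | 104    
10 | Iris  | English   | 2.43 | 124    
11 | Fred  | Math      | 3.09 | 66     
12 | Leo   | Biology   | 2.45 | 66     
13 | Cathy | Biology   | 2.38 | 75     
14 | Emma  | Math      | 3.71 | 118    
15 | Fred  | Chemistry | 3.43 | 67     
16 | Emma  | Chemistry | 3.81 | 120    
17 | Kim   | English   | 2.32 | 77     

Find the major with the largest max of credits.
SELECT major, MAX(credits) as val
FROM students
GROUP BY major
ORDER BY val DESC
LIMIT 1

Result: English with max(credits) = 124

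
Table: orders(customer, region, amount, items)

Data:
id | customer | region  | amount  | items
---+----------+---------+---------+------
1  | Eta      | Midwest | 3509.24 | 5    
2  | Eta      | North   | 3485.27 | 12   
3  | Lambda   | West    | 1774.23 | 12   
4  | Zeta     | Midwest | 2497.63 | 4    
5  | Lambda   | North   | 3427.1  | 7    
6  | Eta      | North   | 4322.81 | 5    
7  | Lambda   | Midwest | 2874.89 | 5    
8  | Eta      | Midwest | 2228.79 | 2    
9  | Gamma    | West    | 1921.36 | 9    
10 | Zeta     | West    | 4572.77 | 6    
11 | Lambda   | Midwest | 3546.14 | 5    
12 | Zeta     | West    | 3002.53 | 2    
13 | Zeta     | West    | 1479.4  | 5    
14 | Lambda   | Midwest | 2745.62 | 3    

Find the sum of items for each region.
SELECT region, SUM(items) as result
FROM orders
GROUP BY region

Result:
  Midwest: 24
  North: 24
  West: 34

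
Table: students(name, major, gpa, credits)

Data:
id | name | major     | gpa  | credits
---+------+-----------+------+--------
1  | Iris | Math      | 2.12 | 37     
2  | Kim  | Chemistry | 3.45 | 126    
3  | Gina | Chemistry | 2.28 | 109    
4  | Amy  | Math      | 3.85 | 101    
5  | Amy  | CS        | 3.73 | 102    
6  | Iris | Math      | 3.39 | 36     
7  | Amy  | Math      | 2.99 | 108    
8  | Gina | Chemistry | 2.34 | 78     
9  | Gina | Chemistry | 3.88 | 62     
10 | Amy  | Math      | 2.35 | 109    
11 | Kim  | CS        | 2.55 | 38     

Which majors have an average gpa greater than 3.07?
SELECT major, AVG(gpa)
FROM students
GROUP BY major
HAVING AVG(gpa) > 3.07

Result:
  CS: avg=3.14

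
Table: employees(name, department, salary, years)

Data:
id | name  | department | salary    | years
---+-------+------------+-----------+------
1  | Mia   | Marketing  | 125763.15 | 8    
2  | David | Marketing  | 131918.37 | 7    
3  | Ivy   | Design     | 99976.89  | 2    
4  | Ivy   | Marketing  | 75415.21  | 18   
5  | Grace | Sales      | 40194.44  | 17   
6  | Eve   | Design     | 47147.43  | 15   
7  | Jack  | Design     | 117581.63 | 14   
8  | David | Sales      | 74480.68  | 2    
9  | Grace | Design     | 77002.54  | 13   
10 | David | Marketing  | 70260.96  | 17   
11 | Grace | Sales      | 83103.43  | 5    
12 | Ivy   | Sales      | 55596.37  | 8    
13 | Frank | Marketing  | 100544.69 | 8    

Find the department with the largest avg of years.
SELECT department, AVG(years) as val
FROM employees
GROUP BY department
ORDER BY val DESC
LIMIT 1

Result: Marketing with avg(years) = 11.60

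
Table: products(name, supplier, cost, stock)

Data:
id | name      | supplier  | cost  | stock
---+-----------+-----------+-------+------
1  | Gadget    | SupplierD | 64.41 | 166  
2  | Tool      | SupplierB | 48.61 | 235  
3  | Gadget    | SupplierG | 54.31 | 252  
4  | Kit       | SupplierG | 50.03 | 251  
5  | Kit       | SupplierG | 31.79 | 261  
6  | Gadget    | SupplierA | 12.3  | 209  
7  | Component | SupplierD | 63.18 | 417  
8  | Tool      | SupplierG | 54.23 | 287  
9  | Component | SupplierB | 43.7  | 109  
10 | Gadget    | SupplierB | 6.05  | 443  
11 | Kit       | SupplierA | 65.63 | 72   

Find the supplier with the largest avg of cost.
SELECT supplier, AVG(cost) as val
FROM products
GROUP BY supplier
ORDER BY val DESC
LIMIT 1

Result: SupplierD with avg(cost) = 63.80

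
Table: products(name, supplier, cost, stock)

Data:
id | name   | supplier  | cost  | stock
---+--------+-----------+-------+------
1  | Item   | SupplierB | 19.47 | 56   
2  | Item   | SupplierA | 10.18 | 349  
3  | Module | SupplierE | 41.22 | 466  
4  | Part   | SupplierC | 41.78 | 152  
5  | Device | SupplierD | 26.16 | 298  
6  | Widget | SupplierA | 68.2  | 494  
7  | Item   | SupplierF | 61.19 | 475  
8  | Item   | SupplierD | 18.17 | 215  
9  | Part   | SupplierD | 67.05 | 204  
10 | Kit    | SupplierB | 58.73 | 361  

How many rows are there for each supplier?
SELECT supplier, COUNT(*) as count
FROM products
GROUP BY supplier

Result:
  SupplierA: 2
  SupplierB: 2
  SupplierC: 1
  SupplierD: 3
  SupplierE: 1
  SupplierF: 1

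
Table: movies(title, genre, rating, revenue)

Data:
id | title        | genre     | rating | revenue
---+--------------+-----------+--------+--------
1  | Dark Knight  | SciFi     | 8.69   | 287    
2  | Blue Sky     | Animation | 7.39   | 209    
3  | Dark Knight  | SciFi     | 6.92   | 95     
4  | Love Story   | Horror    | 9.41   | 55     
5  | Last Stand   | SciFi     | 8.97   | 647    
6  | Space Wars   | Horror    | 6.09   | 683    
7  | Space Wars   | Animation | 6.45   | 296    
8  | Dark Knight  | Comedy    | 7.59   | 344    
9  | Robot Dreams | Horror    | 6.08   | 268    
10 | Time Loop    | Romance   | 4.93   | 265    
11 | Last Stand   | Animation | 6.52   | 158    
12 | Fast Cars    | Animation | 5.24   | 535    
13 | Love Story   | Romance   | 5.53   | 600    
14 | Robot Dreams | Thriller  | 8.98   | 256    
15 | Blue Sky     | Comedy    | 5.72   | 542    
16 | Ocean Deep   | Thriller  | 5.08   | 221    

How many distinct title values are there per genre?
SELECT genre, COUNT(DISTINCT title)
FROM movies
GROUP BY genre

Result:
  Animation: 4 distinct
  Comedy: 2 distinct
  Horror: 3 distinct
  Romance: 2 distinct
  SciFi: 2 distinct
  Thriller: 2 distinct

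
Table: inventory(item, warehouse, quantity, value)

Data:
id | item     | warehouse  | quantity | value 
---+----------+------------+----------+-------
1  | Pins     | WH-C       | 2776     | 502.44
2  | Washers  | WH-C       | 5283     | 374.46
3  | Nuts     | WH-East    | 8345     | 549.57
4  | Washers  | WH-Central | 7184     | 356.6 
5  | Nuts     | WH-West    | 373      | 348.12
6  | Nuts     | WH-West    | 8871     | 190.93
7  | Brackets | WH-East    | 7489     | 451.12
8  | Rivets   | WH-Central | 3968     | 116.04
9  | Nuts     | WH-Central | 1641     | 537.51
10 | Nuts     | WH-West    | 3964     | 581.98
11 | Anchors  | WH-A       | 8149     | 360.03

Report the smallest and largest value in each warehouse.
SELECT warehouse, MIN(value), MAX(value)
FROM inventory
GROUP BY warehouse

Result:
  WH-A: min=360.03, max=360.03
  WH-C: min=374.46, max=502.44
  WH-Central: min=116.04, max=537.51
  WH-East: min=451.12, max=549.57
  WH-West: min=190.93, max=581.98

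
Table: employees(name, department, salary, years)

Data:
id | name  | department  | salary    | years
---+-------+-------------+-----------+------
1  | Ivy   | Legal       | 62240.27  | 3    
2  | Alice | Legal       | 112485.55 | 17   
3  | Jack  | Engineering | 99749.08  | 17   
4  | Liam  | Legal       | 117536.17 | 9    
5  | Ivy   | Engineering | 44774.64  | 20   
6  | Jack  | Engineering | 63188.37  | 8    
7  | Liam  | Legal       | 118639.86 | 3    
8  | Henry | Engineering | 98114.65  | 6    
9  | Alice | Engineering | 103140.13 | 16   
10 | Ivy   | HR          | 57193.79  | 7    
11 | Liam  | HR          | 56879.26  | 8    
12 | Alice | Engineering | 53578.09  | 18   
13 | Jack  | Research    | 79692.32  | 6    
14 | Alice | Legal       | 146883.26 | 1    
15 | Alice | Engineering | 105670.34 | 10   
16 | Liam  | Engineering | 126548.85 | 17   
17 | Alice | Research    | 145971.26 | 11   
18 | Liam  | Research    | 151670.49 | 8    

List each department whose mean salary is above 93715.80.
SELECT department, AVG(salary)
FROM employees
GROUP BY department
HAVING AVG(salary) > 93715.80

Result:
  Legal: avg=111557.02
  Research: avg=125778.02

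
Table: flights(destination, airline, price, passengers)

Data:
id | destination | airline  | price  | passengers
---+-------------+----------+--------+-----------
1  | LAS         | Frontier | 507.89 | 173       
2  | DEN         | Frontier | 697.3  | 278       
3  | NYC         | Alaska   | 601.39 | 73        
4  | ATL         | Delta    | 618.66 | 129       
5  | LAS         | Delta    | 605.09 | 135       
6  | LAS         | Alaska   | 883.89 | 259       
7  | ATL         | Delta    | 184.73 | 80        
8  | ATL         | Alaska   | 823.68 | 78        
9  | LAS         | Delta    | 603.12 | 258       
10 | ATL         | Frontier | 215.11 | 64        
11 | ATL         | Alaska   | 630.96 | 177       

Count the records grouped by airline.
SELECT airline, COUNT(*) as count
FROM flights
GROUP BY airline

Result:
  Alaska: 4
  Delta: 4
  Frontier: 3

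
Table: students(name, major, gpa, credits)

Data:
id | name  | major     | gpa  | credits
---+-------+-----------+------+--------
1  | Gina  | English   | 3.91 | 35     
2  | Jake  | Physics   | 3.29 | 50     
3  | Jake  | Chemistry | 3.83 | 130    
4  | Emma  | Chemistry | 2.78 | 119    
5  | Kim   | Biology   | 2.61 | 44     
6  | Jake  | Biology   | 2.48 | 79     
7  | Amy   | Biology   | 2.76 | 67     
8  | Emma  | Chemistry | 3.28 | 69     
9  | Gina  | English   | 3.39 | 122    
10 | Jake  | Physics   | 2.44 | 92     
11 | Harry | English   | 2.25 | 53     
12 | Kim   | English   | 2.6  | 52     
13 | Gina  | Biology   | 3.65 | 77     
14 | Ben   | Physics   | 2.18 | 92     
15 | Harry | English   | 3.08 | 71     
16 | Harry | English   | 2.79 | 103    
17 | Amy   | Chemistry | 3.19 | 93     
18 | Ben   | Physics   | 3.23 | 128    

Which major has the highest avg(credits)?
SELECT major, AVG(credits) as val
FROM students
GROUP BY major
ORDER BY val DESC
LIMIT 1

Result: Chemistry with avg(credits) = 102.75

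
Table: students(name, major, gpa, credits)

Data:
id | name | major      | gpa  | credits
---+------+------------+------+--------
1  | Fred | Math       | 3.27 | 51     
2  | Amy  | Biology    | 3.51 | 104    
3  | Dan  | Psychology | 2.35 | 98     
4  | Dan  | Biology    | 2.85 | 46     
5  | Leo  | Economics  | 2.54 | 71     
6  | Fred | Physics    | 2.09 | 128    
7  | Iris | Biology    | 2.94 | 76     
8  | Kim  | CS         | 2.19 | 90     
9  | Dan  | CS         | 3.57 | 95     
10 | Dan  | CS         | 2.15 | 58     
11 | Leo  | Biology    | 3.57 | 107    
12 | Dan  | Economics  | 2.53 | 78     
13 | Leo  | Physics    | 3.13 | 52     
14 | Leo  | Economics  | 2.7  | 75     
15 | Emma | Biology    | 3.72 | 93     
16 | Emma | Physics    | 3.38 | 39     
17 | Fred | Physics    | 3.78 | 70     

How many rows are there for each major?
SELECT major, COUNT(*) as count
FROM students
GROUP BY major

Result:
  Biology: 5
  CS: 3
  Economics: 3
  Math: 1
  Physics: 4
  Psychology: 1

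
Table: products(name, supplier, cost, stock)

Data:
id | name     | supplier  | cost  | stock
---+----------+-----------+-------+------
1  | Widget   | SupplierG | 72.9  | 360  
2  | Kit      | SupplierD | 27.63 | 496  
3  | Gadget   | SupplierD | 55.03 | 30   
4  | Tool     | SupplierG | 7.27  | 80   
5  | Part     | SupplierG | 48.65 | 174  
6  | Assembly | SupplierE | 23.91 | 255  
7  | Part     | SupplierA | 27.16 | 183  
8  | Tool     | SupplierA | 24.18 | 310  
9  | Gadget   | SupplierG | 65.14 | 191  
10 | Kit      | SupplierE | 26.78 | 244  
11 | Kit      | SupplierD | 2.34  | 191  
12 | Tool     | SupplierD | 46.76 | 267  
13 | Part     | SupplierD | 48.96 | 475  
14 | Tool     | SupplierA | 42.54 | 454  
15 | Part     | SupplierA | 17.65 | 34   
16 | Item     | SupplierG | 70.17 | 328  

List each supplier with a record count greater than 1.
SELECT supplier, COUNT(*) as cnt
FROM products
GROUP BY supplier
HAVING COUNT(*) > 1

Result:
  SupplierA: 4
  SupplierD: 5
  SupplierE: 2
  SupplierG: 5

Note: HAVING filters groups after aggregation, WHERE filters rows before.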